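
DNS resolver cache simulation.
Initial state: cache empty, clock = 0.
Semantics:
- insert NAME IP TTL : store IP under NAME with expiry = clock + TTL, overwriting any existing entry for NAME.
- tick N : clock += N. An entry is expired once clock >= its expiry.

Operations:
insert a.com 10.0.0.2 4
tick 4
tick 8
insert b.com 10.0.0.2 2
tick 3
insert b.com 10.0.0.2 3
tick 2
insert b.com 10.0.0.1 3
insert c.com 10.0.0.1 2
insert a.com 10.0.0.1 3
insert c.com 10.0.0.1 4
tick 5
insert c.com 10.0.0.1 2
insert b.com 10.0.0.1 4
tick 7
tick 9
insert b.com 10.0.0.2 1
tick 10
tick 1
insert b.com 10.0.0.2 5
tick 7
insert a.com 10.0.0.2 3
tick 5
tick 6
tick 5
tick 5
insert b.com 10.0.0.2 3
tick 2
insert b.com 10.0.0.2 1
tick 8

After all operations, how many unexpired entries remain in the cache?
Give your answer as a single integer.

Op 1: insert a.com -> 10.0.0.2 (expiry=0+4=4). clock=0
Op 2: tick 4 -> clock=4. purged={a.com}
Op 3: tick 8 -> clock=12.
Op 4: insert b.com -> 10.0.0.2 (expiry=12+2=14). clock=12
Op 5: tick 3 -> clock=15. purged={b.com}
Op 6: insert b.com -> 10.0.0.2 (expiry=15+3=18). clock=15
Op 7: tick 2 -> clock=17.
Op 8: insert b.com -> 10.0.0.1 (expiry=17+3=20). clock=17
Op 9: insert c.com -> 10.0.0.1 (expiry=17+2=19). clock=17
Op 10: insert a.com -> 10.0.0.1 (expiry=17+3=20). clock=17
Op 11: insert c.com -> 10.0.0.1 (expiry=17+4=21). clock=17
Op 12: tick 5 -> clock=22. purged={a.com,b.com,c.com}
Op 13: insert c.com -> 10.0.0.1 (expiry=22+2=24). clock=22
Op 14: insert b.com -> 10.0.0.1 (expiry=22+4=26). clock=22
Op 15: tick 7 -> clock=29. purged={b.com,c.com}
Op 16: tick 9 -> clock=38.
Op 17: insert b.com -> 10.0.0.2 (expiry=38+1=39). clock=38
Op 18: tick 10 -> clock=48. purged={b.com}
Op 19: tick 1 -> clock=49.
Op 20: insert b.com -> 10.0.0.2 (expiry=49+5=54). clock=49
Op 21: tick 7 -> clock=56. purged={b.com}
Op 22: insert a.com -> 10.0.0.2 (expiry=56+3=59). clock=56
Op 23: tick 5 -> clock=61. purged={a.com}
Op 24: tick 6 -> clock=67.
Op 25: tick 5 -> clock=72.
Op 26: tick 5 -> clock=77.
Op 27: insert b.com -> 10.0.0.2 (expiry=77+3=80). clock=77
Op 28: tick 2 -> clock=79.
Op 29: insert b.com -> 10.0.0.2 (expiry=79+1=80). clock=79
Op 30: tick 8 -> clock=87. purged={b.com}
Final cache (unexpired): {} -> size=0

Answer: 0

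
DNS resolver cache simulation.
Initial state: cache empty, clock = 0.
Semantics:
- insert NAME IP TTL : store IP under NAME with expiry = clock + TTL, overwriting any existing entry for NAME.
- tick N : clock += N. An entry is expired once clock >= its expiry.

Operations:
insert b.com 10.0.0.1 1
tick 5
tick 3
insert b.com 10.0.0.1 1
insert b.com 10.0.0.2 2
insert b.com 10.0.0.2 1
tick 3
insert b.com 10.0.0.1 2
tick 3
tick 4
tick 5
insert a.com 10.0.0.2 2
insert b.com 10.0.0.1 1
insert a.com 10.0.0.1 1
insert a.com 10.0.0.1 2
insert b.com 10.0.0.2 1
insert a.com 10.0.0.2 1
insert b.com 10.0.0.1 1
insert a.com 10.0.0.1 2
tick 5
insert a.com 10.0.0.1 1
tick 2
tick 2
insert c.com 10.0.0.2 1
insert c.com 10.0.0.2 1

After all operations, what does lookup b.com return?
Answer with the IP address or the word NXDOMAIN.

Op 1: insert b.com -> 10.0.0.1 (expiry=0+1=1). clock=0
Op 2: tick 5 -> clock=5. purged={b.com}
Op 3: tick 3 -> clock=8.
Op 4: insert b.com -> 10.0.0.1 (expiry=8+1=9). clock=8
Op 5: insert b.com -> 10.0.0.2 (expiry=8+2=10). clock=8
Op 6: insert b.com -> 10.0.0.2 (expiry=8+1=9). clock=8
Op 7: tick 3 -> clock=11. purged={b.com}
Op 8: insert b.com -> 10.0.0.1 (expiry=11+2=13). clock=11
Op 9: tick 3 -> clock=14. purged={b.com}
Op 10: tick 4 -> clock=18.
Op 11: tick 5 -> clock=23.
Op 12: insert a.com -> 10.0.0.2 (expiry=23+2=25). clock=23
Op 13: insert b.com -> 10.0.0.1 (expiry=23+1=24). clock=23
Op 14: insert a.com -> 10.0.0.1 (expiry=23+1=24). clock=23
Op 15: insert a.com -> 10.0.0.1 (expiry=23+2=25). clock=23
Op 16: insert b.com -> 10.0.0.2 (expiry=23+1=24). clock=23
Op 17: insert a.com -> 10.0.0.2 (expiry=23+1=24). clock=23
Op 18: insert b.com -> 10.0.0.1 (expiry=23+1=24). clock=23
Op 19: insert a.com -> 10.0.0.1 (expiry=23+2=25). clock=23
Op 20: tick 5 -> clock=28. purged={a.com,b.com}
Op 21: insert a.com -> 10.0.0.1 (expiry=28+1=29). clock=28
Op 22: tick 2 -> clock=30. purged={a.com}
Op 23: tick 2 -> clock=32.
Op 24: insert c.com -> 10.0.0.2 (expiry=32+1=33). clock=32
Op 25: insert c.com -> 10.0.0.2 (expiry=32+1=33). clock=32
lookup b.com: not in cache (expired or never inserted)

Answer: NXDOMAIN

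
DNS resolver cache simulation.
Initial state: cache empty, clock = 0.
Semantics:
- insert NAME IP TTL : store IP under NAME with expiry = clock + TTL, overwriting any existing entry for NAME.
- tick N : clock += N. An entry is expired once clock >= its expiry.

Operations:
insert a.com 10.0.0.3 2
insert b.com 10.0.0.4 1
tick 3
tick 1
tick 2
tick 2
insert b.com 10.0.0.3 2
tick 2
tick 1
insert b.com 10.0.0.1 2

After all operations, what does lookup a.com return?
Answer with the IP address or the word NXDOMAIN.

Op 1: insert a.com -> 10.0.0.3 (expiry=0+2=2). clock=0
Op 2: insert b.com -> 10.0.0.4 (expiry=0+1=1). clock=0
Op 3: tick 3 -> clock=3. purged={a.com,b.com}
Op 4: tick 1 -> clock=4.
Op 5: tick 2 -> clock=6.
Op 6: tick 2 -> clock=8.
Op 7: insert b.com -> 10.0.0.3 (expiry=8+2=10). clock=8
Op 8: tick 2 -> clock=10. purged={b.com}
Op 9: tick 1 -> clock=11.
Op 10: insert b.com -> 10.0.0.1 (expiry=11+2=13). clock=11
lookup a.com: not in cache (expired or never inserted)

Answer: NXDOMAIN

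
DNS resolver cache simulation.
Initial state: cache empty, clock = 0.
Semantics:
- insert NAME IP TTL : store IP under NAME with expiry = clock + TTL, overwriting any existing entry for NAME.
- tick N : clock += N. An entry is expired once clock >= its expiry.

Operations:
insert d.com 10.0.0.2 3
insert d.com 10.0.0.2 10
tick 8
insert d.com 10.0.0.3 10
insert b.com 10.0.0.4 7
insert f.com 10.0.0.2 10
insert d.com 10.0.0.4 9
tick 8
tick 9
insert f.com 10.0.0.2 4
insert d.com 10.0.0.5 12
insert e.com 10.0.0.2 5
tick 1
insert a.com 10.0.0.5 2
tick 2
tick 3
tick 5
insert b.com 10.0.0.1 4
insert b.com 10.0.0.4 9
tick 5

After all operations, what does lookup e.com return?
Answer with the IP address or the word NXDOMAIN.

Answer: NXDOMAIN

Derivation:
Op 1: insert d.com -> 10.0.0.2 (expiry=0+3=3). clock=0
Op 2: insert d.com -> 10.0.0.2 (expiry=0+10=10). clock=0
Op 3: tick 8 -> clock=8.
Op 4: insert d.com -> 10.0.0.3 (expiry=8+10=18). clock=8
Op 5: insert b.com -> 10.0.0.4 (expiry=8+7=15). clock=8
Op 6: insert f.com -> 10.0.0.2 (expiry=8+10=18). clock=8
Op 7: insert d.com -> 10.0.0.4 (expiry=8+9=17). clock=8
Op 8: tick 8 -> clock=16. purged={b.com}
Op 9: tick 9 -> clock=25. purged={d.com,f.com}
Op 10: insert f.com -> 10.0.0.2 (expiry=25+4=29). clock=25
Op 11: insert d.com -> 10.0.0.5 (expiry=25+12=37). clock=25
Op 12: insert e.com -> 10.0.0.2 (expiry=25+5=30). clock=25
Op 13: tick 1 -> clock=26.
Op 14: insert a.com -> 10.0.0.5 (expiry=26+2=28). clock=26
Op 15: tick 2 -> clock=28. purged={a.com}
Op 16: tick 3 -> clock=31. purged={e.com,f.com}
Op 17: tick 5 -> clock=36.
Op 18: insert b.com -> 10.0.0.1 (expiry=36+4=40). clock=36
Op 19: insert b.com -> 10.0.0.4 (expiry=36+9=45). clock=36
Op 20: tick 5 -> clock=41. purged={d.com}
lookup e.com: not in cache (expired or never inserted)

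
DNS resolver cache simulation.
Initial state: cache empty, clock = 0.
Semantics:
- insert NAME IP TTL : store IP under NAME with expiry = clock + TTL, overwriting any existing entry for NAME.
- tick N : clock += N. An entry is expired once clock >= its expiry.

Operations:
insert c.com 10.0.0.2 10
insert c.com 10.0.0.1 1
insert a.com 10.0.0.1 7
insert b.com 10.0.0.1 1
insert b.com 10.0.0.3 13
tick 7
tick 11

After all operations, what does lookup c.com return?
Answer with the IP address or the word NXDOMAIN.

Answer: NXDOMAIN

Derivation:
Op 1: insert c.com -> 10.0.0.2 (expiry=0+10=10). clock=0
Op 2: insert c.com -> 10.0.0.1 (expiry=0+1=1). clock=0
Op 3: insert a.com -> 10.0.0.1 (expiry=0+7=7). clock=0
Op 4: insert b.com -> 10.0.0.1 (expiry=0+1=1). clock=0
Op 5: insert b.com -> 10.0.0.3 (expiry=0+13=13). clock=0
Op 6: tick 7 -> clock=7. purged={a.com,c.com}
Op 7: tick 11 -> clock=18. purged={b.com}
lookup c.com: not in cache (expired or never inserted)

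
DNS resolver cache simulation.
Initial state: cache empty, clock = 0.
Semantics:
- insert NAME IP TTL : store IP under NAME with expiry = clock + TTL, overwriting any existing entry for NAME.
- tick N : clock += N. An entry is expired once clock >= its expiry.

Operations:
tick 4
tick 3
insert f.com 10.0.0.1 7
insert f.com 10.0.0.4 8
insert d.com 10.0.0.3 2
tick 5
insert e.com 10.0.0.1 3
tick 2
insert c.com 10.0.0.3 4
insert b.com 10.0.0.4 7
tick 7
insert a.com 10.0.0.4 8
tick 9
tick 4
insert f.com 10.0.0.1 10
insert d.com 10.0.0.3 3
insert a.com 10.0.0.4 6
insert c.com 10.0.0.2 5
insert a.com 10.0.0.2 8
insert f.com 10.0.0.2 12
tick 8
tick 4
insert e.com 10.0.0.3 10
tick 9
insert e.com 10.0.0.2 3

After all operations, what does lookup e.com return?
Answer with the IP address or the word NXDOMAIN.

Answer: 10.0.0.2

Derivation:
Op 1: tick 4 -> clock=4.
Op 2: tick 3 -> clock=7.
Op 3: insert f.com -> 10.0.0.1 (expiry=7+7=14). clock=7
Op 4: insert f.com -> 10.0.0.4 (expiry=7+8=15). clock=7
Op 5: insert d.com -> 10.0.0.3 (expiry=7+2=9). clock=7
Op 6: tick 5 -> clock=12. purged={d.com}
Op 7: insert e.com -> 10.0.0.1 (expiry=12+3=15). clock=12
Op 8: tick 2 -> clock=14.
Op 9: insert c.com -> 10.0.0.3 (expiry=14+4=18). clock=14
Op 10: insert b.com -> 10.0.0.4 (expiry=14+7=21). clock=14
Op 11: tick 7 -> clock=21. purged={b.com,c.com,e.com,f.com}
Op 12: insert a.com -> 10.0.0.4 (expiry=21+8=29). clock=21
Op 13: tick 9 -> clock=30. purged={a.com}
Op 14: tick 4 -> clock=34.
Op 15: insert f.com -> 10.0.0.1 (expiry=34+10=44). clock=34
Op 16: insert d.com -> 10.0.0.3 (expiry=34+3=37). clock=34
Op 17: insert a.com -> 10.0.0.4 (expiry=34+6=40). clock=34
Op 18: insert c.com -> 10.0.0.2 (expiry=34+5=39). clock=34
Op 19: insert a.com -> 10.0.0.2 (expiry=34+8=42). clock=34
Op 20: insert f.com -> 10.0.0.2 (expiry=34+12=46). clock=34
Op 21: tick 8 -> clock=42. purged={a.com,c.com,d.com}
Op 22: tick 4 -> clock=46. purged={f.com}
Op 23: insert e.com -> 10.0.0.3 (expiry=46+10=56). clock=46
Op 24: tick 9 -> clock=55.
Op 25: insert e.com -> 10.0.0.2 (expiry=55+3=58). clock=55
lookup e.com: present, ip=10.0.0.2 expiry=58 > clock=55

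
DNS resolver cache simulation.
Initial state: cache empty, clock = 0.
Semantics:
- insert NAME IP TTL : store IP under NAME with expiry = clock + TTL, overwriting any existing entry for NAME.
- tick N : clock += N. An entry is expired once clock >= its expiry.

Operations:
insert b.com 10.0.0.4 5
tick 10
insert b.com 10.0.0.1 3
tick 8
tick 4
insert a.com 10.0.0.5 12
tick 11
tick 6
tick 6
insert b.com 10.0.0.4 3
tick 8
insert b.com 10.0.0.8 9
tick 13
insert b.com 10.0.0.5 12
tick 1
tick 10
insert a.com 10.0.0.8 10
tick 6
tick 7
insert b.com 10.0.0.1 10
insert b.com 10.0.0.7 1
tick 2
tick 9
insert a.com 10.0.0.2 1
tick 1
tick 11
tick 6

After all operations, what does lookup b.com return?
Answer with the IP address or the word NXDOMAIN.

Answer: NXDOMAIN

Derivation:
Op 1: insert b.com -> 10.0.0.4 (expiry=0+5=5). clock=0
Op 2: tick 10 -> clock=10. purged={b.com}
Op 3: insert b.com -> 10.0.0.1 (expiry=10+3=13). clock=10
Op 4: tick 8 -> clock=18. purged={b.com}
Op 5: tick 4 -> clock=22.
Op 6: insert a.com -> 10.0.0.5 (expiry=22+12=34). clock=22
Op 7: tick 11 -> clock=33.
Op 8: tick 6 -> clock=39. purged={a.com}
Op 9: tick 6 -> clock=45.
Op 10: insert b.com -> 10.0.0.4 (expiry=45+3=48). clock=45
Op 11: tick 8 -> clock=53. purged={b.com}
Op 12: insert b.com -> 10.0.0.8 (expiry=53+9=62). clock=53
Op 13: tick 13 -> clock=66. purged={b.com}
Op 14: insert b.com -> 10.0.0.5 (expiry=66+12=78). clock=66
Op 15: tick 1 -> clock=67.
Op 16: tick 10 -> clock=77.
Op 17: insert a.com -> 10.0.0.8 (expiry=77+10=87). clock=77
Op 18: tick 6 -> clock=83. purged={b.com}
Op 19: tick 7 -> clock=90. purged={a.com}
Op 20: insert b.com -> 10.0.0.1 (expiry=90+10=100). clock=90
Op 21: insert b.com -> 10.0.0.7 (expiry=90+1=91). clock=90
Op 22: tick 2 -> clock=92. purged={b.com}
Op 23: tick 9 -> clock=101.
Op 24: insert a.com -> 10.0.0.2 (expiry=101+1=102). clock=101
Op 25: tick 1 -> clock=102. purged={a.com}
Op 26: tick 11 -> clock=113.
Op 27: tick 6 -> clock=119.
lookup b.com: not in cache (expired or never inserted)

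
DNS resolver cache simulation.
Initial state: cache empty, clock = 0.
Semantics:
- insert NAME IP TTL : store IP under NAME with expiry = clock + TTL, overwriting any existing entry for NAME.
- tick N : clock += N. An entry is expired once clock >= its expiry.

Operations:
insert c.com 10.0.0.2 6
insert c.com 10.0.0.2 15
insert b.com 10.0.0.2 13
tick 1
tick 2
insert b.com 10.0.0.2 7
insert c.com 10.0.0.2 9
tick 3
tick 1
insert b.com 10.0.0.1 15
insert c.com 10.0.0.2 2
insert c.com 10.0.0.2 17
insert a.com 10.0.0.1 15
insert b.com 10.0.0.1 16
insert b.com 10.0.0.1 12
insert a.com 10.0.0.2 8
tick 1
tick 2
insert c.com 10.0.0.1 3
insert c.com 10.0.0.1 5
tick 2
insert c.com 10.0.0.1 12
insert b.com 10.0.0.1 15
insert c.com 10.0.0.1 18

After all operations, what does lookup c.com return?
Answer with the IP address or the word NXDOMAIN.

Op 1: insert c.com -> 10.0.0.2 (expiry=0+6=6). clock=0
Op 2: insert c.com -> 10.0.0.2 (expiry=0+15=15). clock=0
Op 3: insert b.com -> 10.0.0.2 (expiry=0+13=13). clock=0
Op 4: tick 1 -> clock=1.
Op 5: tick 2 -> clock=3.
Op 6: insert b.com -> 10.0.0.2 (expiry=3+7=10). clock=3
Op 7: insert c.com -> 10.0.0.2 (expiry=3+9=12). clock=3
Op 8: tick 3 -> clock=6.
Op 9: tick 1 -> clock=7.
Op 10: insert b.com -> 10.0.0.1 (expiry=7+15=22). clock=7
Op 11: insert c.com -> 10.0.0.2 (expiry=7+2=9). clock=7
Op 12: insert c.com -> 10.0.0.2 (expiry=7+17=24). clock=7
Op 13: insert a.com -> 10.0.0.1 (expiry=7+15=22). clock=7
Op 14: insert b.com -> 10.0.0.1 (expiry=7+16=23). clock=7
Op 15: insert b.com -> 10.0.0.1 (expiry=7+12=19). clock=7
Op 16: insert a.com -> 10.0.0.2 (expiry=7+8=15). clock=7
Op 17: tick 1 -> clock=8.
Op 18: tick 2 -> clock=10.
Op 19: insert c.com -> 10.0.0.1 (expiry=10+3=13). clock=10
Op 20: insert c.com -> 10.0.0.1 (expiry=10+5=15). clock=10
Op 21: tick 2 -> clock=12.
Op 22: insert c.com -> 10.0.0.1 (expiry=12+12=24). clock=12
Op 23: insert b.com -> 10.0.0.1 (expiry=12+15=27). clock=12
Op 24: insert c.com -> 10.0.0.1 (expiry=12+18=30). clock=12
lookup c.com: present, ip=10.0.0.1 expiry=30 > clock=12

Answer: 10.0.0.1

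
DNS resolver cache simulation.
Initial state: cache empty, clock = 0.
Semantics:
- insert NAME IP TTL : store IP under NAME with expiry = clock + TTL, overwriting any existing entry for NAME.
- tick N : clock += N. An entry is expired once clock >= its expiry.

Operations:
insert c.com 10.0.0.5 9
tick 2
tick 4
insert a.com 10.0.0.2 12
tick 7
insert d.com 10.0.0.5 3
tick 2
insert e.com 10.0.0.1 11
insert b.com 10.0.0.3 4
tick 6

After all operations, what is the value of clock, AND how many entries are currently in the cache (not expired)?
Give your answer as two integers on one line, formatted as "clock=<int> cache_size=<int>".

Answer: clock=21 cache_size=1

Derivation:
Op 1: insert c.com -> 10.0.0.5 (expiry=0+9=9). clock=0
Op 2: tick 2 -> clock=2.
Op 3: tick 4 -> clock=6.
Op 4: insert a.com -> 10.0.0.2 (expiry=6+12=18). clock=6
Op 5: tick 7 -> clock=13. purged={c.com}
Op 6: insert d.com -> 10.0.0.5 (expiry=13+3=16). clock=13
Op 7: tick 2 -> clock=15.
Op 8: insert e.com -> 10.0.0.1 (expiry=15+11=26). clock=15
Op 9: insert b.com -> 10.0.0.3 (expiry=15+4=19). clock=15
Op 10: tick 6 -> clock=21. purged={a.com,b.com,d.com}
Final clock = 21
Final cache (unexpired): {e.com} -> size=1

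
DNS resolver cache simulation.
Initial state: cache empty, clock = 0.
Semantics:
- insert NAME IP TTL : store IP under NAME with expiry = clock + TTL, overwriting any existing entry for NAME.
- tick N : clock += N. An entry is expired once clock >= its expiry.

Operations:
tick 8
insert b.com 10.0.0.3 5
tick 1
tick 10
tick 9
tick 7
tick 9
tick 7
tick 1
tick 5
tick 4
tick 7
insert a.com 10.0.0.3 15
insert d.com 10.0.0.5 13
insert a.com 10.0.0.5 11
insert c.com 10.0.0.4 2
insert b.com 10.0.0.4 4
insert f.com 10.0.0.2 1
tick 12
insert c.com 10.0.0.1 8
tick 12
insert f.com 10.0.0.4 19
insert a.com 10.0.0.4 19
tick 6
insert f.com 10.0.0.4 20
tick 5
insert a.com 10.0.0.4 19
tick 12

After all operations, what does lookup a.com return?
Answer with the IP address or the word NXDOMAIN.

Answer: 10.0.0.4

Derivation:
Op 1: tick 8 -> clock=8.
Op 2: insert b.com -> 10.0.0.3 (expiry=8+5=13). clock=8
Op 3: tick 1 -> clock=9.
Op 4: tick 10 -> clock=19. purged={b.com}
Op 5: tick 9 -> clock=28.
Op 6: tick 7 -> clock=35.
Op 7: tick 9 -> clock=44.
Op 8: tick 7 -> clock=51.
Op 9: tick 1 -> clock=52.
Op 10: tick 5 -> clock=57.
Op 11: tick 4 -> clock=61.
Op 12: tick 7 -> clock=68.
Op 13: insert a.com -> 10.0.0.3 (expiry=68+15=83). clock=68
Op 14: insert d.com -> 10.0.0.5 (expiry=68+13=81). clock=68
Op 15: insert a.com -> 10.0.0.5 (expiry=68+11=79). clock=68
Op 16: insert c.com -> 10.0.0.4 (expiry=68+2=70). clock=68
Op 17: insert b.com -> 10.0.0.4 (expiry=68+4=72). clock=68
Op 18: insert f.com -> 10.0.0.2 (expiry=68+1=69). clock=68
Op 19: tick 12 -> clock=80. purged={a.com,b.com,c.com,f.com}
Op 20: insert c.com -> 10.0.0.1 (expiry=80+8=88). clock=80
Op 21: tick 12 -> clock=92. purged={c.com,d.com}
Op 22: insert f.com -> 10.0.0.4 (expiry=92+19=111). clock=92
Op 23: insert a.com -> 10.0.0.4 (expiry=92+19=111). clock=92
Op 24: tick 6 -> clock=98.
Op 25: insert f.com -> 10.0.0.4 (expiry=98+20=118). clock=98
Op 26: tick 5 -> clock=103.
Op 27: insert a.com -> 10.0.0.4 (expiry=103+19=122). clock=103
Op 28: tick 12 -> clock=115.
lookup a.com: present, ip=10.0.0.4 expiry=122 > clock=115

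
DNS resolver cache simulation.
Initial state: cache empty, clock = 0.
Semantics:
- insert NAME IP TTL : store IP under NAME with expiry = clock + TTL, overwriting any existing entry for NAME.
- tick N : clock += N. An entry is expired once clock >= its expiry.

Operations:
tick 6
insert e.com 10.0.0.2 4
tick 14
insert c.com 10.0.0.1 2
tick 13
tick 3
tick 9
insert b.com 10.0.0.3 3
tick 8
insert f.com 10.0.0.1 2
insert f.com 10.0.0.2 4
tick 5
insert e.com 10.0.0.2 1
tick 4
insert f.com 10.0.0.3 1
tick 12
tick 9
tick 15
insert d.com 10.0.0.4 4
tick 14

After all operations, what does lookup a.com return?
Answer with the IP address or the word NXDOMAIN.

Answer: NXDOMAIN

Derivation:
Op 1: tick 6 -> clock=6.
Op 2: insert e.com -> 10.0.0.2 (expiry=6+4=10). clock=6
Op 3: tick 14 -> clock=20. purged={e.com}
Op 4: insert c.com -> 10.0.0.1 (expiry=20+2=22). clock=20
Op 5: tick 13 -> clock=33. purged={c.com}
Op 6: tick 3 -> clock=36.
Op 7: tick 9 -> clock=45.
Op 8: insert b.com -> 10.0.0.3 (expiry=45+3=48). clock=45
Op 9: tick 8 -> clock=53. purged={b.com}
Op 10: insert f.com -> 10.0.0.1 (expiry=53+2=55). clock=53
Op 11: insert f.com -> 10.0.0.2 (expiry=53+4=57). clock=53
Op 12: tick 5 -> clock=58. purged={f.com}
Op 13: insert e.com -> 10.0.0.2 (expiry=58+1=59). clock=58
Op 14: tick 4 -> clock=62. purged={e.com}
Op 15: insert f.com -> 10.0.0.3 (expiry=62+1=63). clock=62
Op 16: tick 12 -> clock=74. purged={f.com}
Op 17: tick 9 -> clock=83.
Op 18: tick 15 -> clock=98.
Op 19: insert d.com -> 10.0.0.4 (expiry=98+4=102). clock=98
Op 20: tick 14 -> clock=112. purged={d.com}
lookup a.com: not in cache (expired or never inserted)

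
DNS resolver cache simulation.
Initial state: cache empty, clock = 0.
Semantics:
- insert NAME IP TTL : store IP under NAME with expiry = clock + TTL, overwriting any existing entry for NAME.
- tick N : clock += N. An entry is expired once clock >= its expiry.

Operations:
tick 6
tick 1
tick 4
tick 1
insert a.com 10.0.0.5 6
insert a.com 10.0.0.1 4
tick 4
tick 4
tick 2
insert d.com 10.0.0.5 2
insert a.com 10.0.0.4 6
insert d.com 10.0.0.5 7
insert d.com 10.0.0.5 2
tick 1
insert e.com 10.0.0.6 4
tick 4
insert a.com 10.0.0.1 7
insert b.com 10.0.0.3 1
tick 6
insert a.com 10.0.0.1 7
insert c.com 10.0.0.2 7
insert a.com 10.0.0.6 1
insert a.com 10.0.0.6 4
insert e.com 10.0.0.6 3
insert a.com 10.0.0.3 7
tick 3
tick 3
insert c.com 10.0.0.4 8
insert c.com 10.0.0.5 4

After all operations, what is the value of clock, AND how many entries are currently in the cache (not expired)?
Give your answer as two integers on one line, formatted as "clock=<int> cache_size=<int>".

Op 1: tick 6 -> clock=6.
Op 2: tick 1 -> clock=7.
Op 3: tick 4 -> clock=11.
Op 4: tick 1 -> clock=12.
Op 5: insert a.com -> 10.0.0.5 (expiry=12+6=18). clock=12
Op 6: insert a.com -> 10.0.0.1 (expiry=12+4=16). clock=12
Op 7: tick 4 -> clock=16. purged={a.com}
Op 8: tick 4 -> clock=20.
Op 9: tick 2 -> clock=22.
Op 10: insert d.com -> 10.0.0.5 (expiry=22+2=24). clock=22
Op 11: insert a.com -> 10.0.0.4 (expiry=22+6=28). clock=22
Op 12: insert d.com -> 10.0.0.5 (expiry=22+7=29). clock=22
Op 13: insert d.com -> 10.0.0.5 (expiry=22+2=24). clock=22
Op 14: tick 1 -> clock=23.
Op 15: insert e.com -> 10.0.0.6 (expiry=23+4=27). clock=23
Op 16: tick 4 -> clock=27. purged={d.com,e.com}
Op 17: insert a.com -> 10.0.0.1 (expiry=27+7=34). clock=27
Op 18: insert b.com -> 10.0.0.3 (expiry=27+1=28). clock=27
Op 19: tick 6 -> clock=33. purged={b.com}
Op 20: insert a.com -> 10.0.0.1 (expiry=33+7=40). clock=33
Op 21: insert c.com -> 10.0.0.2 (expiry=33+7=40). clock=33
Op 22: insert a.com -> 10.0.0.6 (expiry=33+1=34). clock=33
Op 23: insert a.com -> 10.0.0.6 (expiry=33+4=37). clock=33
Op 24: insert e.com -> 10.0.0.6 (expiry=33+3=36). clock=33
Op 25: insert a.com -> 10.0.0.3 (expiry=33+7=40). clock=33
Op 26: tick 3 -> clock=36. purged={e.com}
Op 27: tick 3 -> clock=39.
Op 28: insert c.com -> 10.0.0.4 (expiry=39+8=47). clock=39
Op 29: insert c.com -> 10.0.0.5 (expiry=39+4=43). clock=39
Final clock = 39
Final cache (unexpired): {a.com,c.com} -> size=2

Answer: clock=39 cache_size=2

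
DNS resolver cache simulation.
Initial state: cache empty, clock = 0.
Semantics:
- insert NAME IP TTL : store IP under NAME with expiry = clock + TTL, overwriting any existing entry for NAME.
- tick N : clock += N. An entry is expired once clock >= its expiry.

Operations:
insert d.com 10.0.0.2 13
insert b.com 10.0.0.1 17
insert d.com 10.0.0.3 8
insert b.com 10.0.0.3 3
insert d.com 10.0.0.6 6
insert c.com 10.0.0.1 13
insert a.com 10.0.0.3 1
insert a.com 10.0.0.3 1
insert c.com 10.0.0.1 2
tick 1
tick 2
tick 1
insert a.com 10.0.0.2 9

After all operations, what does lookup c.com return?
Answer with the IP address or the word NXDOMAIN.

Op 1: insert d.com -> 10.0.0.2 (expiry=0+13=13). clock=0
Op 2: insert b.com -> 10.0.0.1 (expiry=0+17=17). clock=0
Op 3: insert d.com -> 10.0.0.3 (expiry=0+8=8). clock=0
Op 4: insert b.com -> 10.0.0.3 (expiry=0+3=3). clock=0
Op 5: insert d.com -> 10.0.0.6 (expiry=0+6=6). clock=0
Op 6: insert c.com -> 10.0.0.1 (expiry=0+13=13). clock=0
Op 7: insert a.com -> 10.0.0.3 (expiry=0+1=1). clock=0
Op 8: insert a.com -> 10.0.0.3 (expiry=0+1=1). clock=0
Op 9: insert c.com -> 10.0.0.1 (expiry=0+2=2). clock=0
Op 10: tick 1 -> clock=1. purged={a.com}
Op 11: tick 2 -> clock=3. purged={b.com,c.com}
Op 12: tick 1 -> clock=4.
Op 13: insert a.com -> 10.0.0.2 (expiry=4+9=13). clock=4
lookup c.com: not in cache (expired or never inserted)

Answer: NXDOMAIN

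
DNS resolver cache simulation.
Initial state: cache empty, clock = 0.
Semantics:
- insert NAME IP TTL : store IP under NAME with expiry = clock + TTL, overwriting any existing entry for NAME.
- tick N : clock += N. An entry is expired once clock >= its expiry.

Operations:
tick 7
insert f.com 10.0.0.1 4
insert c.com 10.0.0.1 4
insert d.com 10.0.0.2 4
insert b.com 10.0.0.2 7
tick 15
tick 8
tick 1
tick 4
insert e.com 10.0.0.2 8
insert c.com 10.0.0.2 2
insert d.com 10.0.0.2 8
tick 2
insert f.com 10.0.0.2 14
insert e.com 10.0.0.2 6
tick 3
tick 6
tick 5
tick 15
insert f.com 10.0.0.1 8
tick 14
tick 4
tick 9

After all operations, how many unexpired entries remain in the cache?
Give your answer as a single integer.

Answer: 0

Derivation:
Op 1: tick 7 -> clock=7.
Op 2: insert f.com -> 10.0.0.1 (expiry=7+4=11). clock=7
Op 3: insert c.com -> 10.0.0.1 (expiry=7+4=11). clock=7
Op 4: insert d.com -> 10.0.0.2 (expiry=7+4=11). clock=7
Op 5: insert b.com -> 10.0.0.2 (expiry=7+7=14). clock=7
Op 6: tick 15 -> clock=22. purged={b.com,c.com,d.com,f.com}
Op 7: tick 8 -> clock=30.
Op 8: tick 1 -> clock=31.
Op 9: tick 4 -> clock=35.
Op 10: insert e.com -> 10.0.0.2 (expiry=35+8=43). clock=35
Op 11: insert c.com -> 10.0.0.2 (expiry=35+2=37). clock=35
Op 12: insert d.com -> 10.0.0.2 (expiry=35+8=43). clock=35
Op 13: tick 2 -> clock=37. purged={c.com}
Op 14: insert f.com -> 10.0.0.2 (expiry=37+14=51). clock=37
Op 15: insert e.com -> 10.0.0.2 (expiry=37+6=43). clock=37
Op 16: tick 3 -> clock=40.
Op 17: tick 6 -> clock=46. purged={d.com,e.com}
Op 18: tick 5 -> clock=51. purged={f.com}
Op 19: tick 15 -> clock=66.
Op 20: insert f.com -> 10.0.0.1 (expiry=66+8=74). clock=66
Op 21: tick 14 -> clock=80. purged={f.com}
Op 22: tick 4 -> clock=84.
Op 23: tick 9 -> clock=93.
Final cache (unexpired): {} -> size=0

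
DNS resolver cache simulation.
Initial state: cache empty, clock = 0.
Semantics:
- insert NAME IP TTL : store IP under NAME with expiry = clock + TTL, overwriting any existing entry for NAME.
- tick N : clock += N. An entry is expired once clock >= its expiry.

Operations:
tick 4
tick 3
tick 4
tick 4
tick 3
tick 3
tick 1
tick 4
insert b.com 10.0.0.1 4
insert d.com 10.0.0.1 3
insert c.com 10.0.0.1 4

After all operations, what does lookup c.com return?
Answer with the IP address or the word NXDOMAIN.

Answer: 10.0.0.1

Derivation:
Op 1: tick 4 -> clock=4.
Op 2: tick 3 -> clock=7.
Op 3: tick 4 -> clock=11.
Op 4: tick 4 -> clock=15.
Op 5: tick 3 -> clock=18.
Op 6: tick 3 -> clock=21.
Op 7: tick 1 -> clock=22.
Op 8: tick 4 -> clock=26.
Op 9: insert b.com -> 10.0.0.1 (expiry=26+4=30). clock=26
Op 10: insert d.com -> 10.0.0.1 (expiry=26+3=29). clock=26
Op 11: insert c.com -> 10.0.0.1 (expiry=26+4=30). clock=26
lookup c.com: present, ip=10.0.0.1 expiry=30 > clock=26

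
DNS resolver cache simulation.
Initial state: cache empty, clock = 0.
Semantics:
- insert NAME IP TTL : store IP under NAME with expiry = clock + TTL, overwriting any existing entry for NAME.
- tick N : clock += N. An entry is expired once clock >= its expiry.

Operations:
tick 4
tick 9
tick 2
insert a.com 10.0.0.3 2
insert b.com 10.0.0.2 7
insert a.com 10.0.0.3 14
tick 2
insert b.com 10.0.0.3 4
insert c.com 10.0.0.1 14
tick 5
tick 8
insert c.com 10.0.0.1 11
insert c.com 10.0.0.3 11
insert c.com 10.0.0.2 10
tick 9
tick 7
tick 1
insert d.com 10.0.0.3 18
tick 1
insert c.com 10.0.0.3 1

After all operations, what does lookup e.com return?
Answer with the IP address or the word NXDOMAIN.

Op 1: tick 4 -> clock=4.
Op 2: tick 9 -> clock=13.
Op 3: tick 2 -> clock=15.
Op 4: insert a.com -> 10.0.0.3 (expiry=15+2=17). clock=15
Op 5: insert b.com -> 10.0.0.2 (expiry=15+7=22). clock=15
Op 6: insert a.com -> 10.0.0.3 (expiry=15+14=29). clock=15
Op 7: tick 2 -> clock=17.
Op 8: insert b.com -> 10.0.0.3 (expiry=17+4=21). clock=17
Op 9: insert c.com -> 10.0.0.1 (expiry=17+14=31). clock=17
Op 10: tick 5 -> clock=22. purged={b.com}
Op 11: tick 8 -> clock=30. purged={a.com}
Op 12: insert c.com -> 10.0.0.1 (expiry=30+11=41). clock=30
Op 13: insert c.com -> 10.0.0.3 (expiry=30+11=41). clock=30
Op 14: insert c.com -> 10.0.0.2 (expiry=30+10=40). clock=30
Op 15: tick 9 -> clock=39.
Op 16: tick 7 -> clock=46. purged={c.com}
Op 17: tick 1 -> clock=47.
Op 18: insert d.com -> 10.0.0.3 (expiry=47+18=65). clock=47
Op 19: tick 1 -> clock=48.
Op 20: insert c.com -> 10.0.0.3 (expiry=48+1=49). clock=48
lookup e.com: not in cache (expired or never inserted)

Answer: NXDOMAIN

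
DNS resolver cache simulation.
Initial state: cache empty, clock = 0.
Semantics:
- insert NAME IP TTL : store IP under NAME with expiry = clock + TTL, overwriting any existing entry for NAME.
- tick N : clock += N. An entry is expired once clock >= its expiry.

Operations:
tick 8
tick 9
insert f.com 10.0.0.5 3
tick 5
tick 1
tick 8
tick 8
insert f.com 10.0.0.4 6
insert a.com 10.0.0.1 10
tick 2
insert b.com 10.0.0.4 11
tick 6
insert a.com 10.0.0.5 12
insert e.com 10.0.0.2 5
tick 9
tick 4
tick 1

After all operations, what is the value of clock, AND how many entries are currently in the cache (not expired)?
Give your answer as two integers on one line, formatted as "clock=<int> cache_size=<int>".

Answer: clock=61 cache_size=0

Derivation:
Op 1: tick 8 -> clock=8.
Op 2: tick 9 -> clock=17.
Op 3: insert f.com -> 10.0.0.5 (expiry=17+3=20). clock=17
Op 4: tick 5 -> clock=22. purged={f.com}
Op 5: tick 1 -> clock=23.
Op 6: tick 8 -> clock=31.
Op 7: tick 8 -> clock=39.
Op 8: insert f.com -> 10.0.0.4 (expiry=39+6=45). clock=39
Op 9: insert a.com -> 10.0.0.1 (expiry=39+10=49). clock=39
Op 10: tick 2 -> clock=41.
Op 11: insert b.com -> 10.0.0.4 (expiry=41+11=52). clock=41
Op 12: tick 6 -> clock=47. purged={f.com}
Op 13: insert a.com -> 10.0.0.5 (expiry=47+12=59). clock=47
Op 14: insert e.com -> 10.0.0.2 (expiry=47+5=52). clock=47
Op 15: tick 9 -> clock=56. purged={b.com,e.com}
Op 16: tick 4 -> clock=60. purged={a.com}
Op 17: tick 1 -> clock=61.
Final clock = 61
Final cache (unexpired): {} -> size=0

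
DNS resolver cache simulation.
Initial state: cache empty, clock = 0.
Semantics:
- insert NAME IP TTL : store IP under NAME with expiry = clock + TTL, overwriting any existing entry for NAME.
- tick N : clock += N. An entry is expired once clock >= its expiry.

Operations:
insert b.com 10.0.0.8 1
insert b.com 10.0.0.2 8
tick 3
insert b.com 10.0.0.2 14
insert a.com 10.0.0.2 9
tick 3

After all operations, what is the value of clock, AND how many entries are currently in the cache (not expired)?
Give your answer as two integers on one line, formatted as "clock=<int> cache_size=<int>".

Op 1: insert b.com -> 10.0.0.8 (expiry=0+1=1). clock=0
Op 2: insert b.com -> 10.0.0.2 (expiry=0+8=8). clock=0
Op 3: tick 3 -> clock=3.
Op 4: insert b.com -> 10.0.0.2 (expiry=3+14=17). clock=3
Op 5: insert a.com -> 10.0.0.2 (expiry=3+9=12). clock=3
Op 6: tick 3 -> clock=6.
Final clock = 6
Final cache (unexpired): {a.com,b.com} -> size=2

Answer: clock=6 cache_size=2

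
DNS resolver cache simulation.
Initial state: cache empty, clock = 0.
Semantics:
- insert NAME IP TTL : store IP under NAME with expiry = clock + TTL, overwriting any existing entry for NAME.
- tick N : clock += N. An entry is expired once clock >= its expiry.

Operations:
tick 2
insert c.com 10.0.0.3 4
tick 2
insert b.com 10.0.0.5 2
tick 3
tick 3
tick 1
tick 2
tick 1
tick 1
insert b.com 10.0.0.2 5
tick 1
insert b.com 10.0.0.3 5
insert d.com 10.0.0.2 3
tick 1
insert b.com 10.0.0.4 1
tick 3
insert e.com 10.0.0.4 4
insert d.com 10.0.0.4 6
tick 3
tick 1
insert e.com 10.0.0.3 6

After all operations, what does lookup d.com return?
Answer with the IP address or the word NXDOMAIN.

Op 1: tick 2 -> clock=2.
Op 2: insert c.com -> 10.0.0.3 (expiry=2+4=6). clock=2
Op 3: tick 2 -> clock=4.
Op 4: insert b.com -> 10.0.0.5 (expiry=4+2=6). clock=4
Op 5: tick 3 -> clock=7. purged={b.com,c.com}
Op 6: tick 3 -> clock=10.
Op 7: tick 1 -> clock=11.
Op 8: tick 2 -> clock=13.
Op 9: tick 1 -> clock=14.
Op 10: tick 1 -> clock=15.
Op 11: insert b.com -> 10.0.0.2 (expiry=15+5=20). clock=15
Op 12: tick 1 -> clock=16.
Op 13: insert b.com -> 10.0.0.3 (expiry=16+5=21). clock=16
Op 14: insert d.com -> 10.0.0.2 (expiry=16+3=19). clock=16
Op 15: tick 1 -> clock=17.
Op 16: insert b.com -> 10.0.0.4 (expiry=17+1=18). clock=17
Op 17: tick 3 -> clock=20. purged={b.com,d.com}
Op 18: insert e.com -> 10.0.0.4 (expiry=20+4=24). clock=20
Op 19: insert d.com -> 10.0.0.4 (expiry=20+6=26). clock=20
Op 20: tick 3 -> clock=23.
Op 21: tick 1 -> clock=24. purged={e.com}
Op 22: insert e.com -> 10.0.0.3 (expiry=24+6=30). clock=24
lookup d.com: present, ip=10.0.0.4 expiry=26 > clock=24

Answer: 10.0.0.4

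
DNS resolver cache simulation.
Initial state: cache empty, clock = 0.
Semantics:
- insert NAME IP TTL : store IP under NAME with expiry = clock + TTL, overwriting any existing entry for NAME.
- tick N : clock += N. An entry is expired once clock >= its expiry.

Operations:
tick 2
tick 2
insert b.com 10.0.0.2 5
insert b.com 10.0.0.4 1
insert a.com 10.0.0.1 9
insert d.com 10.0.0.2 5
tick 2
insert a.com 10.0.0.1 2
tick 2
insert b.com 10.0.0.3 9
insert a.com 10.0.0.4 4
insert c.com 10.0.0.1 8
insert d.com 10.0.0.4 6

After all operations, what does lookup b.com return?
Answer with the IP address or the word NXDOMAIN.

Op 1: tick 2 -> clock=2.
Op 2: tick 2 -> clock=4.
Op 3: insert b.com -> 10.0.0.2 (expiry=4+5=9). clock=4
Op 4: insert b.com -> 10.0.0.4 (expiry=4+1=5). clock=4
Op 5: insert a.com -> 10.0.0.1 (expiry=4+9=13). clock=4
Op 6: insert d.com -> 10.0.0.2 (expiry=4+5=9). clock=4
Op 7: tick 2 -> clock=6. purged={b.com}
Op 8: insert a.com -> 10.0.0.1 (expiry=6+2=8). clock=6
Op 9: tick 2 -> clock=8. purged={a.com}
Op 10: insert b.com -> 10.0.0.3 (expiry=8+9=17). clock=8
Op 11: insert a.com -> 10.0.0.4 (expiry=8+4=12). clock=8
Op 12: insert c.com -> 10.0.0.1 (expiry=8+8=16). clock=8
Op 13: insert d.com -> 10.0.0.4 (expiry=8+6=14). clock=8
lookup b.com: present, ip=10.0.0.3 expiry=17 > clock=8

Answer: 10.0.0.3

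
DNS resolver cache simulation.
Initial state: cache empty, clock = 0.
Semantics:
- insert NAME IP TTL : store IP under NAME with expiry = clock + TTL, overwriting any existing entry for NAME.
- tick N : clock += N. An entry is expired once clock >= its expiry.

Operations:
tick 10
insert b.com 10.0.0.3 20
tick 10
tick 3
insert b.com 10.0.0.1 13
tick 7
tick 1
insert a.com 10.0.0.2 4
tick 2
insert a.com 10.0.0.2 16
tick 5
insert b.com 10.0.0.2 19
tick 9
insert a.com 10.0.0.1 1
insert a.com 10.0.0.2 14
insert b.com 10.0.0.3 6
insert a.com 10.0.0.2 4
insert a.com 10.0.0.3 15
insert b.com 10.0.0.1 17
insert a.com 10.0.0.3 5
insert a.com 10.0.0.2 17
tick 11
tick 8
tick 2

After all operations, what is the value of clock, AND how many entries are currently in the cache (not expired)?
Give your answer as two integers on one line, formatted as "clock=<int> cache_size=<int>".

Answer: clock=68 cache_size=0

Derivation:
Op 1: tick 10 -> clock=10.
Op 2: insert b.com -> 10.0.0.3 (expiry=10+20=30). clock=10
Op 3: tick 10 -> clock=20.
Op 4: tick 3 -> clock=23.
Op 5: insert b.com -> 10.0.0.1 (expiry=23+13=36). clock=23
Op 6: tick 7 -> clock=30.
Op 7: tick 1 -> clock=31.
Op 8: insert a.com -> 10.0.0.2 (expiry=31+4=35). clock=31
Op 9: tick 2 -> clock=33.
Op 10: insert a.com -> 10.0.0.2 (expiry=33+16=49). clock=33
Op 11: tick 5 -> clock=38. purged={b.com}
Op 12: insert b.com -> 10.0.0.2 (expiry=38+19=57). clock=38
Op 13: tick 9 -> clock=47.
Op 14: insert a.com -> 10.0.0.1 (expiry=47+1=48). clock=47
Op 15: insert a.com -> 10.0.0.2 (expiry=47+14=61). clock=47
Op 16: insert b.com -> 10.0.0.3 (expiry=47+6=53). clock=47
Op 17: insert a.com -> 10.0.0.2 (expiry=47+4=51). clock=47
Op 18: insert a.com -> 10.0.0.3 (expiry=47+15=62). clock=47
Op 19: insert b.com -> 10.0.0.1 (expiry=47+17=64). clock=47
Op 20: insert a.com -> 10.0.0.3 (expiry=47+5=52). clock=47
Op 21: insert a.com -> 10.0.0.2 (expiry=47+17=64). clock=47
Op 22: tick 11 -> clock=58.
Op 23: tick 8 -> clock=66. purged={a.com,b.com}
Op 24: tick 2 -> clock=68.
Final clock = 68
Final cache (unexpired): {} -> size=0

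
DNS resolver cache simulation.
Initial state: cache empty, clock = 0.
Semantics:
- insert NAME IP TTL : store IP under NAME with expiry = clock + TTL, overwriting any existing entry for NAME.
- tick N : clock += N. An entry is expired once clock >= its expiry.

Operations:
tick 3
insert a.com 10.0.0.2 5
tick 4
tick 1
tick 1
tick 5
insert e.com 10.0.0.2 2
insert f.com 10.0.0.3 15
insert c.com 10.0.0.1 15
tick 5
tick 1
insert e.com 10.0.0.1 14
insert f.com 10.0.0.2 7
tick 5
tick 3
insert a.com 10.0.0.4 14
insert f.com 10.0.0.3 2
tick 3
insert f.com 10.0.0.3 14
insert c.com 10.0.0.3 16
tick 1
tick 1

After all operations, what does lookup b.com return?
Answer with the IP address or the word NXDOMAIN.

Op 1: tick 3 -> clock=3.
Op 2: insert a.com -> 10.0.0.2 (expiry=3+5=8). clock=3
Op 3: tick 4 -> clock=7.
Op 4: tick 1 -> clock=8. purged={a.com}
Op 5: tick 1 -> clock=9.
Op 6: tick 5 -> clock=14.
Op 7: insert e.com -> 10.0.0.2 (expiry=14+2=16). clock=14
Op 8: insert f.com -> 10.0.0.3 (expiry=14+15=29). clock=14
Op 9: insert c.com -> 10.0.0.1 (expiry=14+15=29). clock=14
Op 10: tick 5 -> clock=19. purged={e.com}
Op 11: tick 1 -> clock=20.
Op 12: insert e.com -> 10.0.0.1 (expiry=20+14=34). clock=20
Op 13: insert f.com -> 10.0.0.2 (expiry=20+7=27). clock=20
Op 14: tick 5 -> clock=25.
Op 15: tick 3 -> clock=28. purged={f.com}
Op 16: insert a.com -> 10.0.0.4 (expiry=28+14=42). clock=28
Op 17: insert f.com -> 10.0.0.3 (expiry=28+2=30). clock=28
Op 18: tick 3 -> clock=31. purged={c.com,f.com}
Op 19: insert f.com -> 10.0.0.3 (expiry=31+14=45). clock=31
Op 20: insert c.com -> 10.0.0.3 (expiry=31+16=47). clock=31
Op 21: tick 1 -> clock=32.
Op 22: tick 1 -> clock=33.
lookup b.com: not in cache (expired or never inserted)

Answer: NXDOMAIN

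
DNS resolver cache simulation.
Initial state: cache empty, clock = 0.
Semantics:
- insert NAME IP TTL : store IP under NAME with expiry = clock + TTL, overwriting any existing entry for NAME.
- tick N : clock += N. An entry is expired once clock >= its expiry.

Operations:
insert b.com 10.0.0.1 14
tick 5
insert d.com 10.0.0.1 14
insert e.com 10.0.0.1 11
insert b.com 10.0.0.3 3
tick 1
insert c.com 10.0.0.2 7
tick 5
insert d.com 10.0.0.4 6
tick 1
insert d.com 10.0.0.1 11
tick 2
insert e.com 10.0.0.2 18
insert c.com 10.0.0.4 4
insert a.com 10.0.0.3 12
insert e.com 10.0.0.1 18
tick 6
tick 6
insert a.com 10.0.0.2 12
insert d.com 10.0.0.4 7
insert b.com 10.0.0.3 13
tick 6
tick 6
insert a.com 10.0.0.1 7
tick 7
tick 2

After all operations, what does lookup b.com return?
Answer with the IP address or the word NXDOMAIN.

Answer: NXDOMAIN

Derivation:
Op 1: insert b.com -> 10.0.0.1 (expiry=0+14=14). clock=0
Op 2: tick 5 -> clock=5.
Op 3: insert d.com -> 10.0.0.1 (expiry=5+14=19). clock=5
Op 4: insert e.com -> 10.0.0.1 (expiry=5+11=16). clock=5
Op 5: insert b.com -> 10.0.0.3 (expiry=5+3=8). clock=5
Op 6: tick 1 -> clock=6.
Op 7: insert c.com -> 10.0.0.2 (expiry=6+7=13). clock=6
Op 8: tick 5 -> clock=11. purged={b.com}
Op 9: insert d.com -> 10.0.0.4 (expiry=11+6=17). clock=11
Op 10: tick 1 -> clock=12.
Op 11: insert d.com -> 10.0.0.1 (expiry=12+11=23). clock=12
Op 12: tick 2 -> clock=14. purged={c.com}
Op 13: insert e.com -> 10.0.0.2 (expiry=14+18=32). clock=14
Op 14: insert c.com -> 10.0.0.4 (expiry=14+4=18). clock=14
Op 15: insert a.com -> 10.0.0.3 (expiry=14+12=26). clock=14
Op 16: insert e.com -> 10.0.0.1 (expiry=14+18=32). clock=14
Op 17: tick 6 -> clock=20. purged={c.com}
Op 18: tick 6 -> clock=26. purged={a.com,d.com}
Op 19: insert a.com -> 10.0.0.2 (expiry=26+12=38). clock=26
Op 20: insert d.com -> 10.0.0.4 (expiry=26+7=33). clock=26
Op 21: insert b.com -> 10.0.0.3 (expiry=26+13=39). clock=26
Op 22: tick 6 -> clock=32. purged={e.com}
Op 23: tick 6 -> clock=38. purged={a.com,d.com}
Op 24: insert a.com -> 10.0.0.1 (expiry=38+7=45). clock=38
Op 25: tick 7 -> clock=45. purged={a.com,b.com}
Op 26: tick 2 -> clock=47.
lookup b.com: not in cache (expired or never inserted)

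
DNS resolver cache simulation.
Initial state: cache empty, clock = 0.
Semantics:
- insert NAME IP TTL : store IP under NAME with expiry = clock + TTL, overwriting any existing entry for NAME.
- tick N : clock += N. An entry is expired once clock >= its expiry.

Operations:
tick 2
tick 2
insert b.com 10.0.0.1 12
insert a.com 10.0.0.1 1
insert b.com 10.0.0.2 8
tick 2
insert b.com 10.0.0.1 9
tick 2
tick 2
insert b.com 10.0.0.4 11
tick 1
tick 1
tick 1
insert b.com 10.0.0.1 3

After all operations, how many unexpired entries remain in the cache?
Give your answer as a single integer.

Op 1: tick 2 -> clock=2.
Op 2: tick 2 -> clock=4.
Op 3: insert b.com -> 10.0.0.1 (expiry=4+12=16). clock=4
Op 4: insert a.com -> 10.0.0.1 (expiry=4+1=5). clock=4
Op 5: insert b.com -> 10.0.0.2 (expiry=4+8=12). clock=4
Op 6: tick 2 -> clock=6. purged={a.com}
Op 7: insert b.com -> 10.0.0.1 (expiry=6+9=15). clock=6
Op 8: tick 2 -> clock=8.
Op 9: tick 2 -> clock=10.
Op 10: insert b.com -> 10.0.0.4 (expiry=10+11=21). clock=10
Op 11: tick 1 -> clock=11.
Op 12: tick 1 -> clock=12.
Op 13: tick 1 -> clock=13.
Op 14: insert b.com -> 10.0.0.1 (expiry=13+3=16). clock=13
Final cache (unexpired): {b.com} -> size=1

Answer: 1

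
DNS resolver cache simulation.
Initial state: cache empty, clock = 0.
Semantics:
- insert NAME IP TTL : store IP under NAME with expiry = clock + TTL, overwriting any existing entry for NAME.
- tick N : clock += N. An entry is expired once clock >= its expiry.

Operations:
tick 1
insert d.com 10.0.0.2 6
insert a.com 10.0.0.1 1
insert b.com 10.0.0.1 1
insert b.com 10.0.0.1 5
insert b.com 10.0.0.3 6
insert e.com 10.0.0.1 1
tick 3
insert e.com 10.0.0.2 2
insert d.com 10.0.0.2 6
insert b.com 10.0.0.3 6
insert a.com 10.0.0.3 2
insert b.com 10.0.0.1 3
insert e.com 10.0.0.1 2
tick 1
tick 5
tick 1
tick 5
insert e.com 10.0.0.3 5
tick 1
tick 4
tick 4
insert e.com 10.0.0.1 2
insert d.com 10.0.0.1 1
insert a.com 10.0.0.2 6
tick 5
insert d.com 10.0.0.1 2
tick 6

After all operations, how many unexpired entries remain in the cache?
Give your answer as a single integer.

Op 1: tick 1 -> clock=1.
Op 2: insert d.com -> 10.0.0.2 (expiry=1+6=7). clock=1
Op 3: insert a.com -> 10.0.0.1 (expiry=1+1=2). clock=1
Op 4: insert b.com -> 10.0.0.1 (expiry=1+1=2). clock=1
Op 5: insert b.com -> 10.0.0.1 (expiry=1+5=6). clock=1
Op 6: insert b.com -> 10.0.0.3 (expiry=1+6=7). clock=1
Op 7: insert e.com -> 10.0.0.1 (expiry=1+1=2). clock=1
Op 8: tick 3 -> clock=4. purged={a.com,e.com}
Op 9: insert e.com -> 10.0.0.2 (expiry=4+2=6). clock=4
Op 10: insert d.com -> 10.0.0.2 (expiry=4+6=10). clock=4
Op 11: insert b.com -> 10.0.0.3 (expiry=4+6=10). clock=4
Op 12: insert a.com -> 10.0.0.3 (expiry=4+2=6). clock=4
Op 13: insert b.com -> 10.0.0.1 (expiry=4+3=7). clock=4
Op 14: insert e.com -> 10.0.0.1 (expiry=4+2=6). clock=4
Op 15: tick 1 -> clock=5.
Op 16: tick 5 -> clock=10. purged={a.com,b.com,d.com,e.com}
Op 17: tick 1 -> clock=11.
Op 18: tick 5 -> clock=16.
Op 19: insert e.com -> 10.0.0.3 (expiry=16+5=21). clock=16
Op 20: tick 1 -> clock=17.
Op 21: tick 4 -> clock=21. purged={e.com}
Op 22: tick 4 -> clock=25.
Op 23: insert e.com -> 10.0.0.1 (expiry=25+2=27). clock=25
Op 24: insert d.com -> 10.0.0.1 (expiry=25+1=26). clock=25
Op 25: insert a.com -> 10.0.0.2 (expiry=25+6=31). clock=25
Op 26: tick 5 -> clock=30. purged={d.com,e.com}
Op 27: insert d.com -> 10.0.0.1 (expiry=30+2=32). clock=30
Op 28: tick 6 -> clock=36. purged={a.com,d.com}
Final cache (unexpired): {} -> size=0

Answer: 0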